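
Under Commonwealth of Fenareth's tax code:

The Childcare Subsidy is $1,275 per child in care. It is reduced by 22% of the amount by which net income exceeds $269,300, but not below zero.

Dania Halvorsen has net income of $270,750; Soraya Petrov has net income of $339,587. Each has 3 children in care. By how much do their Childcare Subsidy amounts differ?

$3,506

Dania ($270,750): Childcare Subsidy: base = 3 × $1,275 = $3,825. 22% of the $1,450 excess over $269,300 is $319; credit = $3,825 − $319 = $3,506.
Soraya ($339,587): Childcare Subsidy: base = 3 × $1,275 = $3,825. 22% of the $70,287 excess over $269,300 is $15,463.14 ≥ base, so the credit is $0.
Difference: |$3,506 − $0| = $3,506.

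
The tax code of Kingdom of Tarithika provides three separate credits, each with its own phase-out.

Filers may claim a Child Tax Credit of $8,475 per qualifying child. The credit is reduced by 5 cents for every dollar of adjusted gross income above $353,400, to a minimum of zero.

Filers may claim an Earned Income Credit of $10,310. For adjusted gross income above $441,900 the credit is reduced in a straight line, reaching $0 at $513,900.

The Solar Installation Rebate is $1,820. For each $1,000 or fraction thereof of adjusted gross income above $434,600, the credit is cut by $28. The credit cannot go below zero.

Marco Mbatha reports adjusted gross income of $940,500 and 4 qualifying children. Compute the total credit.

$4,545

Child Tax Credit: base = 4 × $8,475 = $33,900. 5% of the $587,100 excess over $353,400 is $29,355; credit = $33,900 − $29,355 = $4,545.
Earned Income Credit: $940,500 is at or above $513,900, so the credit is $0.
Solar Installation Rebate: income exceeds $434,600 by $505,900 → 506 increments × $28 = $14,168 ≥ base, so the credit is $0.
Total: $4,545 + $0 + $0 = $4,545.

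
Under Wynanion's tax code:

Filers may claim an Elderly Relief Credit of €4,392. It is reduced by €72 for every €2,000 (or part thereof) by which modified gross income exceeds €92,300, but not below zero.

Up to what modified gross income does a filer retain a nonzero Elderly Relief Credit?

€212,300

After 60 increments the reduction is 60 × €72 = €4,320, leaving €72; one more increment wipes it out. Increment 60 ends at excess 60 × €2,000 = €120,000, so the highest qualifying income is €92,300 + €120,000 = €212,300.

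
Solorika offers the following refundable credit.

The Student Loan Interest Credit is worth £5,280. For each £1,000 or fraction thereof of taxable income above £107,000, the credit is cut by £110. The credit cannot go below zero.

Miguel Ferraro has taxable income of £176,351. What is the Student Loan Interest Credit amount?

Student Loan Interest Credit: income exceeds £107,000 by £69,351 → 70 increments × £110 = £7,700 ≥ base, so the credit is £0.

£0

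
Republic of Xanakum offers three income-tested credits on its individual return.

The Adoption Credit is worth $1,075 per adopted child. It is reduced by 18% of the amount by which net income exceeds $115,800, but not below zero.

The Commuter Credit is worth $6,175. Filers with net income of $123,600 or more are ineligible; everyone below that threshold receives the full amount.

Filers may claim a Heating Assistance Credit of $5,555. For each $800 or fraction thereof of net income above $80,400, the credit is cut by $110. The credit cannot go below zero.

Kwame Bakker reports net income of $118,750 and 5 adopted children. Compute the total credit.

$11,294

Adoption Credit: base = 5 × $1,075 = $5,375. 18% of the $2,950 excess over $115,800 is $531; credit = $5,375 − $531 = $4,844.
Commuter Credit: $118,750 is below the $123,600 cutoff, so the full $6,175 applies.
Heating Assistance Credit: income exceeds $80,400 by $38,350, which is 48 full-or-partial $800 increments; reduction = 48 × $110 = $5,280, leaving $275.
Total: $4,844 + $6,175 + $275 = $11,294.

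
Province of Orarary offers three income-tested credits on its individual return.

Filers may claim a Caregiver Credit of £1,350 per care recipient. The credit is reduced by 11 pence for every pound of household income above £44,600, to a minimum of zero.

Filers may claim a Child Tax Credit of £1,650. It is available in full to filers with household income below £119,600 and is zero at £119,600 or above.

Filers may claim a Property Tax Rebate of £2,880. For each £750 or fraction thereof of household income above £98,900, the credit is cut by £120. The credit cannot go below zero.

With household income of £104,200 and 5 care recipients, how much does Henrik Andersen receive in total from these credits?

Caregiver Credit: base = 5 × £1,350 = £6,750. 11% of the £59,600 excess over £44,600 is £6,556; credit = £6,750 − £6,556 = £194.
Child Tax Credit: £104,200 is below the £119,600 cutoff, so the full £1,650 applies.
Property Tax Rebate: income exceeds £98,900 by £5,300, which is 8 full-or-partial £750 increments; reduction = 8 × £120 = £960, leaving £1,920.
Total: £194 + £1,650 + £1,920 = £3,764.

£3,764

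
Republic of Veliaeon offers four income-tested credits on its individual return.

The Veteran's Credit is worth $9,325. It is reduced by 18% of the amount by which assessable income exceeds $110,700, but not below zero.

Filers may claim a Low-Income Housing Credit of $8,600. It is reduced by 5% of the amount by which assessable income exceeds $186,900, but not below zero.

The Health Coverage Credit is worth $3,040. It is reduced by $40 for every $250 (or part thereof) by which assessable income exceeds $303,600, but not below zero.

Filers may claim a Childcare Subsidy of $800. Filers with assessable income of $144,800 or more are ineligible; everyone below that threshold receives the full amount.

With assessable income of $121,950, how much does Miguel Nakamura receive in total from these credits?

Veteran's Credit: 18% of the $11,250 excess over $110,700 is $2,025; credit = $9,325 − $2,025 = $7,300.
Low-Income Housing Credit: $121,950 is at or below the $186,900 threshold, so the full $8,600 applies.
Health Coverage Credit: $121,950 is at or below the $303,600 threshold, so the full $3,040 applies.
Childcare Subsidy: $121,950 is below the $144,800 cutoff, so the full $800 applies.
Total: $7,300 + $8,600 + $3,040 + $800 = $19,740.

$19,740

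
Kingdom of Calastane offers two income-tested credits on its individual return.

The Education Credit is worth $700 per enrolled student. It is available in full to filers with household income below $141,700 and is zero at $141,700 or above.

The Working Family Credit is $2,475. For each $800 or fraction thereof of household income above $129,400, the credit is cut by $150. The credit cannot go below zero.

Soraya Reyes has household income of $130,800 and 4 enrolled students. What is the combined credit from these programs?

$4,975

Education Credit: base = 4 × $700 = $2,800. $130,800 is below the $141,700 cutoff, so the full $2,800 applies.
Working Family Credit: income exceeds $129,400 by $1,400, which is 2 full-or-partial $800 increments; reduction = 2 × $150 = $300, leaving $2,175.
Total: $2,800 + $2,175 = $4,975.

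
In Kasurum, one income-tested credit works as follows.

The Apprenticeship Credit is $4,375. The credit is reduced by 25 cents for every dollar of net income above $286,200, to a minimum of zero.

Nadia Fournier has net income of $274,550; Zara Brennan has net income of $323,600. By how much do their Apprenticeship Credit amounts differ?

$4,375

Nadia ($274,550): Apprenticeship Credit: $274,550 is at or below the $286,200 threshold, so the full $4,375 applies.
Zara ($323,600): Apprenticeship Credit: 25% of the $37,400 excess over $286,200 is $9,350 ≥ base, so the credit is $0.
Difference: |$4,375 − $0| = $4,375.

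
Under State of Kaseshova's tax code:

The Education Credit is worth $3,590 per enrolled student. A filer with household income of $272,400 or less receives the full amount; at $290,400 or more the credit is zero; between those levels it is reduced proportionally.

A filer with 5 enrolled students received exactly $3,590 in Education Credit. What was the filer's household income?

Full credit = 5 × $3,590 = $17,950.
$3,590 is 3,590/17,950 of the full $17,950, so 14,360/17,950 of the $18,000 range has been used: income = $272,400 + $18,000 × 14,360/17,950 = $286,800.

$286,800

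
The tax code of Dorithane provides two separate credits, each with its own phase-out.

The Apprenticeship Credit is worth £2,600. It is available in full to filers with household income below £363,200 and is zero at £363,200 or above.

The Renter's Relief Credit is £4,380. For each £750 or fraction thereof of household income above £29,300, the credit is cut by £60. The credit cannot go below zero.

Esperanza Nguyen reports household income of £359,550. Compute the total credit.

Apprenticeship Credit: £359,550 is below the £363,200 cutoff, so the full £2,600 applies.
Renter's Relief Credit: income exceeds £29,300 by £330,250 → 441 increments × £60 = £26,460 ≥ base, so the credit is £0.
Total: £2,600 + £0 = £2,600.

£2,600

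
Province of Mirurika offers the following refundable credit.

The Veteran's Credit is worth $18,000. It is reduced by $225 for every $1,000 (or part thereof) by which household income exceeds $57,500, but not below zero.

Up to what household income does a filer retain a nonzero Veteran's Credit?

After 79 increments the reduction is 79 × $225 = $17,775, leaving $225; one more increment wipes it out. Increment 79 ends at excess 79 × $1,000 = $79,000, so the highest qualifying income is $57,500 + $79,000 = $136,500.

$136,500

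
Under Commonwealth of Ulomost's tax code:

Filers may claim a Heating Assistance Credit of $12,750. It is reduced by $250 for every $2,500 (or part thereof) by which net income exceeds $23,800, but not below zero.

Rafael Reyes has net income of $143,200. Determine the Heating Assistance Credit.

$750

Heating Assistance Credit: income exceeds $23,800 by $119,400, which is 48 full-or-partial $2,500 increments; reduction = 48 × $250 = $12,000, leaving $750.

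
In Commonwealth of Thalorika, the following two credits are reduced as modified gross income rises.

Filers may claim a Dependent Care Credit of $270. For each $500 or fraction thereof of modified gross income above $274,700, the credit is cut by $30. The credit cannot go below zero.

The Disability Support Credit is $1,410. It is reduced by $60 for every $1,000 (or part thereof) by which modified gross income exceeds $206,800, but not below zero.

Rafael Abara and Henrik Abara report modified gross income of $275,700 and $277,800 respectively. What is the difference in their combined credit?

Rafael ($275,700): Dependent Care Credit: income exceeds $274,700 by $1,000, which is 2 full-or-partial $500 increments; reduction = 2 × $30 = $60, leaving $210. Disability Support Credit: income exceeds $206,800 by $68,900 → 69 increments × $60 = $4,140 ≥ base, so the credit is $0. total $210 + $0 = $210
Henrik ($277,800): Dependent Care Credit: income exceeds $274,700 by $3,100, which is 7 full-or-partial $500 increments; reduction = 7 × $30 = $210, leaving $60. Disability Support Credit: income exceeds $206,800 by $71,000 → 71 increments × $60 = $4,260 ≥ base, so the credit is $0. total $60 + $0 = $60
Difference: |$210 − $60| = $150.

$150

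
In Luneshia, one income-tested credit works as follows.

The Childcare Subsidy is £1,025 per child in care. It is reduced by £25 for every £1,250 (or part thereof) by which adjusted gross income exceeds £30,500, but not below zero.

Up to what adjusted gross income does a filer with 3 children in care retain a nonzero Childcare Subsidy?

Full credit = 3 × £1,025 = £3,075.
After 122 increments the reduction is 122 × £25 = £3,050, leaving £25; one more increment wipes it out. Increment 122 ends at excess 122 × £1,250 = £152,500, so the highest qualifying income is £30,500 + £152,500 = £183,000.

£183,000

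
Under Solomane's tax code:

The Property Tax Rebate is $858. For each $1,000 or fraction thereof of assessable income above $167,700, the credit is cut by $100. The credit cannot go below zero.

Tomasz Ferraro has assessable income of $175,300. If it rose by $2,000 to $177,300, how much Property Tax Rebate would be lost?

At $175,300 — income exceeds $167,700 by $7,600, which is 8 full-or-partial $1,000 increments; reduction = 8 × $100 = $800, leaving $58.
At $177,300 — income exceeds $167,700 by $9,600 → 10 increments × $100 = $1,000 ≥ base, so the credit is $0.
Lost: $58 − $0 = $58.

$58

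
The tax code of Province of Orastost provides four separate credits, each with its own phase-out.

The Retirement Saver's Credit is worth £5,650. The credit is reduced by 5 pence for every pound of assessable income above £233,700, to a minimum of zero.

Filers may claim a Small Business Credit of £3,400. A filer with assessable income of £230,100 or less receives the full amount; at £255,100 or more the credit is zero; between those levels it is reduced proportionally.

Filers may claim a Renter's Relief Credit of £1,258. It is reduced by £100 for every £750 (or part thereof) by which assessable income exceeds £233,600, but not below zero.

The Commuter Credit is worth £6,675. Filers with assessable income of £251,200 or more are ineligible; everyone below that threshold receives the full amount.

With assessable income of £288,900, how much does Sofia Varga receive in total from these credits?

Retirement Saver's Credit: 5% of the £55,200 excess over £233,700 is £2,760; credit = £5,650 − £2,760 = £2,890.
Small Business Credit: £288,900 is at or above £255,100, so the credit is £0.
Renter's Relief Credit: income exceeds £233,600 by £55,300 → 74 increments × £100 = £7,400 ≥ base, so the credit is £0.
Commuter Credit: £288,900 meets or exceeds the £251,200 cutoff, so the credit is £0.
Total: £2,890 + £0 + £0 + £0 = £2,890.

£2,890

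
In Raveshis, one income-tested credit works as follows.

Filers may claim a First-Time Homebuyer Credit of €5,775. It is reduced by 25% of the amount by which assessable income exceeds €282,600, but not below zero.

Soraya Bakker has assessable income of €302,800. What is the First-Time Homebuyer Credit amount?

€725

First-Time Homebuyer Credit: 25% of the €20,200 excess over €282,600 is €5,050; credit = €5,775 − €5,050 = €725.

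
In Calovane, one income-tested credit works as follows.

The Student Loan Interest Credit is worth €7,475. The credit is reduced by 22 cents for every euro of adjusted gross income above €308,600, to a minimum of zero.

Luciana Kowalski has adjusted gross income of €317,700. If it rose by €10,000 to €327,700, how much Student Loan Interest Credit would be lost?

€2,200

At €317,700 — 22% of the €9,100 excess over €308,600 is €2,002; credit = €7,475 − €2,002 = €5,473.
At €327,700 — 22% of the €19,100 excess over €308,600 is €4,202; credit = €7,475 − €4,202 = €3,273.
Lost: €5,473 − €3,273 = €2,200.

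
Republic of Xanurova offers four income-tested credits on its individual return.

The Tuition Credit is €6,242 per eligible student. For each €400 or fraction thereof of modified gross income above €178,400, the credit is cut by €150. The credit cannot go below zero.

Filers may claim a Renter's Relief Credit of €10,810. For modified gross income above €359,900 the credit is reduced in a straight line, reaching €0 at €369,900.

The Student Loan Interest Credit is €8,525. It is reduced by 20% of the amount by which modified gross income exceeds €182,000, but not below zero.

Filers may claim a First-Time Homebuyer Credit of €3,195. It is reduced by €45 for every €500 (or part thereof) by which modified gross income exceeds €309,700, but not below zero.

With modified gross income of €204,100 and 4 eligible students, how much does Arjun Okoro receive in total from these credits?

€33,328

Tuition Credit: base = 4 × €6,242 = €24,968. income exceeds €178,400 by €25,700, which is 65 full-or-partial €400 increments; reduction = 65 × €150 = €9,750, leaving €15,218.
Renter's Relief Credit: €204,100 is at or below the €359,900 threshold, so the full €10,810 applies.
Student Loan Interest Credit: 20% of the €22,100 excess over €182,000 is €4,420; credit = €8,525 − €4,420 = €4,105.
First-Time Homebuyer Credit: €204,100 is at or below the €309,700 threshold, so the full €3,195 applies.
Total: €15,218 + €10,810 + €4,105 + €3,195 = €33,328.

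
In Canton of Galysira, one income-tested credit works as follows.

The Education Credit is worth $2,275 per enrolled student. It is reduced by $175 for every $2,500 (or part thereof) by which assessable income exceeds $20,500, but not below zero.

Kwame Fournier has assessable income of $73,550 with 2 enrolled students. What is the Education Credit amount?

Education Credit: base = 2 × $2,275 = $4,550. income exceeds $20,500 by $53,050, which is 22 full-or-partial $2,500 increments; reduction = 22 × $175 = $3,850, leaving $700.

$700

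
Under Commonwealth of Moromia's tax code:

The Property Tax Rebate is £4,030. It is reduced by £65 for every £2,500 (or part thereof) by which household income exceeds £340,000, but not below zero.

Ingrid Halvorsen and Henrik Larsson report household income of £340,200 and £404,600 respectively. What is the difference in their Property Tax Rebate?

Ingrid (£340,200): Property Tax Rebate: income exceeds £340,000 by £200, which is 1 full-or-partial £2,500 increment; reduction = 1 × £65 = £65, leaving £3,965.
Henrik (£404,600): Property Tax Rebate: income exceeds £340,000 by £64,600, which is 26 full-or-partial £2,500 increments; reduction = 26 × £65 = £1,690, leaving £2,340.
Difference: |£3,965 − £2,340| = £1,625.

£1,625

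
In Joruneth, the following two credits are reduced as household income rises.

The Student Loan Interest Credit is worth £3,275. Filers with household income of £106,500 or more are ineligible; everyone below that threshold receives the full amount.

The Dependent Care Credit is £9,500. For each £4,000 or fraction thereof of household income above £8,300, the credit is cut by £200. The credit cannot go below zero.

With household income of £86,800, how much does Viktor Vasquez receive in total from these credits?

£8,775

Student Loan Interest Credit: £86,800 is below the £106,500 cutoff, so the full £3,275 applies.
Dependent Care Credit: income exceeds £8,300 by £78,500, which is 20 full-or-partial £4,000 increments; reduction = 20 × £200 = £4,000, leaving £5,500.
Total: £3,275 + £5,500 = £8,775.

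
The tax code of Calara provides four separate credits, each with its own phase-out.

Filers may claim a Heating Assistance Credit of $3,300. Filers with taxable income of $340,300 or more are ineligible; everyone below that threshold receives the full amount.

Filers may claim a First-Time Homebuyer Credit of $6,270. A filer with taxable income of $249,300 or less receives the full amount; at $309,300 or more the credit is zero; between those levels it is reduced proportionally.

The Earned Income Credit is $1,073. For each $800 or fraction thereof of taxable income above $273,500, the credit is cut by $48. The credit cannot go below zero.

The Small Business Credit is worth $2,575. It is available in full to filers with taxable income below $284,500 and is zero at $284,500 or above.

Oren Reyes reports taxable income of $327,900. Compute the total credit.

Heating Assistance Credit: $327,900 is below the $340,300 cutoff, so the full $3,300 applies.
First-Time Homebuyer Credit: $327,900 is at or above $309,300, so the credit is $0.
Earned Income Credit: income exceeds $273,500 by $54,400 → 68 increments × $48 = $3,264 ≥ base, so the credit is $0.
Small Business Credit: $327,900 meets or exceeds the $284,500 cutoff, so the credit is $0.
Total: $3,300 + $0 + $0 + $0 = $3,300.

$3,300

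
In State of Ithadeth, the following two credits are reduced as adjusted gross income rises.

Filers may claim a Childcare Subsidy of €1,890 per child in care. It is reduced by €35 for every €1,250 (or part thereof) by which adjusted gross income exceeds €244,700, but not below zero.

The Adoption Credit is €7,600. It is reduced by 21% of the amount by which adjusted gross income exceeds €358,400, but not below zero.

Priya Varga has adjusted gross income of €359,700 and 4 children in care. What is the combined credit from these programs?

€11,667

Childcare Subsidy: base = 4 × €1,890 = €7,560. income exceeds €244,700 by €115,000, which is 92 full-or-partial €1,250 increments; reduction = 92 × €35 = €3,220, leaving €4,340.
Adoption Credit: 21% of the €1,300 excess over €358,400 is €273; credit = €7,600 − €273 = €7,327.
Total: €4,340 + €7,327 = €11,667.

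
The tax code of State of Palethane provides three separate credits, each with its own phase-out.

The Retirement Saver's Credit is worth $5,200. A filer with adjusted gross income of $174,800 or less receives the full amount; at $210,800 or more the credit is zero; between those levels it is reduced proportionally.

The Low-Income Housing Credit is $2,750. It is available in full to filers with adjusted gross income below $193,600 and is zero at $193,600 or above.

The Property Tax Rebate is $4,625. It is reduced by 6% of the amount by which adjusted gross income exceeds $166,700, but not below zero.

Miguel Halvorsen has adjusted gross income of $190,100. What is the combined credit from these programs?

Retirement Saver's Credit: $190,100 is $15,300 into a $36,000 phase-out range, leaving 20,700/36,000 of the credit: $5,200 × 20,700/36,000 = $2,990.
Low-Income Housing Credit: $190,100 is below the $193,600 cutoff, so the full $2,750 applies.
Property Tax Rebate: 6% of the $23,400 excess over $166,700 is $1,404; credit = $4,625 − $1,404 = $3,221.
Total: $2,990 + $2,750 + $3,221 = $8,961.

$8,961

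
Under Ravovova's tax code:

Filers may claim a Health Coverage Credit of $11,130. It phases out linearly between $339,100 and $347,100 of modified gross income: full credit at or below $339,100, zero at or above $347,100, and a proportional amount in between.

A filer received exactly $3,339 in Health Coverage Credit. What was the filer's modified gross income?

$344,700

$3,339 is 3,339/11,130 of the full $11,130, so 7,791/11,130 of the $8,000 range has been used: income = $339,100 + $8,000 × 7,791/11,130 = $344,700.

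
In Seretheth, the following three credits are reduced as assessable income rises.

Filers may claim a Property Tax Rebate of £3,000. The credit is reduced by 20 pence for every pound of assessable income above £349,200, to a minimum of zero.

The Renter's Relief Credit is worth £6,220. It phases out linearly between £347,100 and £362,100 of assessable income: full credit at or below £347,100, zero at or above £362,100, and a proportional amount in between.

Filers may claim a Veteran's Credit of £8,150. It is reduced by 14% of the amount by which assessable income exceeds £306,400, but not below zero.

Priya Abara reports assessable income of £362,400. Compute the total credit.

Property Tax Rebate: 20% of the £13,200 excess over £349,200 is £2,640; credit = £3,000 − £2,640 = £360.
Renter's Relief Credit: £362,400 is at or above £362,100, so the credit is £0.
Veteran's Credit: 14% of the £56,000 excess over £306,400 is £7,840; credit = £8,150 − £7,840 = £310.
Total: £360 + £0 + £310 = £670.

£670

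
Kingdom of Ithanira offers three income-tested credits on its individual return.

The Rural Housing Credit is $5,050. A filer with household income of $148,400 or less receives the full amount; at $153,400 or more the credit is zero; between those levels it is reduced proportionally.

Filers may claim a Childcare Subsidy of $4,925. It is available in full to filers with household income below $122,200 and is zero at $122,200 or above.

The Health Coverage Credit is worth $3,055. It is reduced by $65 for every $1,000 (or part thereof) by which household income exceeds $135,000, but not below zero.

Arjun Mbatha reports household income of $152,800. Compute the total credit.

$2,491

Rural Housing Credit: $152,800 is $4,400 into a $5,000 phase-out range, leaving 600/5,000 of the credit: $5,050 × 600/5,000 = $606.
Childcare Subsidy: $152,800 meets or exceeds the $122,200 cutoff, so the credit is $0.
Health Coverage Credit: income exceeds $135,000 by $17,800, which is 18 full-or-partial $1,000 increments; reduction = 18 × $65 = $1,170, leaving $1,885.
Total: $606 + $0 + $1,885 = $2,491.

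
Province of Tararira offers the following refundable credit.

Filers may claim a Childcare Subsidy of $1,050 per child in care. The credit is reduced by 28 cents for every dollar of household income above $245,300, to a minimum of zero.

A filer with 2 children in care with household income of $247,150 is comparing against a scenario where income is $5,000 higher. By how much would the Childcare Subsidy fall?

$1,400

At $247,150 — base = 2 × $1,050 = $2,100. 28% of the $1,850 excess over $245,300 is $518; credit = $2,100 − $518 = $1,582.
At $252,150 — base = 2 × $1,050 = $2,100. 28% of the $6,850 excess over $245,300 is $1,918; credit = $2,100 − $1,918 = $182.
Lost: $1,582 − $182 = $1,400.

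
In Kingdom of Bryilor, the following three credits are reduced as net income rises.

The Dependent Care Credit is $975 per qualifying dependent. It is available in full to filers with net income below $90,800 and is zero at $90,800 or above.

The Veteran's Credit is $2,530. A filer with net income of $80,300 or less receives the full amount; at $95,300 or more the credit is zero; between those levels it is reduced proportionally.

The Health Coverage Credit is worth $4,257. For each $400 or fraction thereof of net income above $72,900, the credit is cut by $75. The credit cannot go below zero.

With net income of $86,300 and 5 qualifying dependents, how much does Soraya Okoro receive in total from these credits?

Dependent Care Credit: base = 5 × $975 = $4,875. $86,300 is below the $90,800 cutoff, so the full $4,875 applies.
Veteran's Credit: $86,300 is $6,000 into a $15,000 phase-out range, leaving 9,000/15,000 of the credit: $2,530 × 9,000/15,000 = $1,518.
Health Coverage Credit: income exceeds $72,900 by $13,400, which is 34 full-or-partial $400 increments; reduction = 34 × $75 = $2,550, leaving $1,707.
Total: $4,875 + $1,518 + $1,707 = $8,100.

$8,100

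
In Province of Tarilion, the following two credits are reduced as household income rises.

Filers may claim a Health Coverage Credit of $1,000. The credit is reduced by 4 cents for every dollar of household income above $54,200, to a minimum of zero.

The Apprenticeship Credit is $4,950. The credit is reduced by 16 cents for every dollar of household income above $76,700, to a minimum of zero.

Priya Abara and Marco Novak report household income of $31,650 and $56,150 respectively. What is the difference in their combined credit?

Priya ($31,650): Health Coverage Credit: $31,650 is at or below the $54,200 threshold, so the full $1,000 applies. Apprenticeship Credit: $31,650 is at or below the $76,700 threshold, so the full $4,950 applies. total $1,000 + $4,950 = $5,950
Marco ($56,150): Health Coverage Credit: 4% of the $1,950 excess over $54,200 is $78; credit = $1,000 − $78 = $922. Apprenticeship Credit: $56,150 is at or below the $76,700 threshold, so the full $4,950 applies. total $922 + $4,950 = $5,872
Difference: |$5,950 − $5,872| = $78.

$78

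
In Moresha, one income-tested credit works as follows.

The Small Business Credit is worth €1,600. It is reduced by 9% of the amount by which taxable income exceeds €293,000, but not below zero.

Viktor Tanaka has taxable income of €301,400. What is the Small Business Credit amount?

Small Business Credit: 9% of the €8,400 excess over €293,000 is €756; credit = €1,600 − €756 = €844.

€844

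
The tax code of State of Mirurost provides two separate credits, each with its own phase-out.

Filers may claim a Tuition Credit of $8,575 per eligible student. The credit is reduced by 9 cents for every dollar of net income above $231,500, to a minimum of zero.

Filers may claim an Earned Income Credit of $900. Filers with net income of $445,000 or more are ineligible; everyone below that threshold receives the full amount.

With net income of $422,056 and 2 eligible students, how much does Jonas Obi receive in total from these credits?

Tuition Credit: base = 2 × $8,575 = $17,150. 9% of the $190,556 excess over $231,500 is $17,150.04 ≥ base, so the credit is $0.
Earned Income Credit: $422,056 is below the $445,000 cutoff, so the full $900 applies.
Total: $0 + $900 = $900.

$900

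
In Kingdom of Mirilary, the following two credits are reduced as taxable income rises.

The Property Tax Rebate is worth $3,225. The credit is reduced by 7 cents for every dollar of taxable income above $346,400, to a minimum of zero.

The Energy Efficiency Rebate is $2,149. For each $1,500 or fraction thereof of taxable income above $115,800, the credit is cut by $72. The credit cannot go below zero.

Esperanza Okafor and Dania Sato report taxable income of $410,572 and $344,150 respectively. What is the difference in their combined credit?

Esperanza ($410,572): Property Tax Rebate: 7% of the $64,172 excess over $346,400 is $4,492.04 ≥ base, so the credit is $0. Energy Efficiency Rebate: income exceeds $115,800 by $294,772 → 197 increments × $72 = $14,184 ≥ base, so the credit is $0. total $0 + $0 = $0
Dania ($344,150): Property Tax Rebate: $344,150 is at or below the $346,400 threshold, so the full $3,225 applies. Energy Efficiency Rebate: income exceeds $115,800 by $228,350 → 153 increments × $72 = $11,016 ≥ base, so the credit is $0. total $3,225 + $0 = $3,225
Difference: |$0 − $3,225| = $3,225.

$3,225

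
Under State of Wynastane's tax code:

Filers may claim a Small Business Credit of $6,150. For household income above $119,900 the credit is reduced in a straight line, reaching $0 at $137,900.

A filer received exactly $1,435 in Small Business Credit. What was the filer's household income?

$133,700

$1,435 is 1,435/6,150 of the full $6,150, so 4,715/6,150 of the $18,000 range has been used: income = $119,900 + $18,000 × 4,715/6,150 = $133,700.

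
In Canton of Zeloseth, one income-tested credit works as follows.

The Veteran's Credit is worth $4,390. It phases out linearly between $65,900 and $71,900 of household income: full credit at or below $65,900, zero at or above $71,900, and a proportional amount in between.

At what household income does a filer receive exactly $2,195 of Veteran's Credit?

$68,900

$2,195 is 2,195/4,390 of the full $4,390, so 2,195/4,390 of the $6,000 range has been used: income = $65,900 + $6,000 × 2,195/4,390 = $68,900.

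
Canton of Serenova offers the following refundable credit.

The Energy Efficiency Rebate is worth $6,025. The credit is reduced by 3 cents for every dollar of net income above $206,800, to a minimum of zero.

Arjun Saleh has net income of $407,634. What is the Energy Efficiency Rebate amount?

$0

Energy Efficiency Rebate: 3% of the $200,834 excess over $206,800 is $6,025.02 ≥ base, so the credit is $0.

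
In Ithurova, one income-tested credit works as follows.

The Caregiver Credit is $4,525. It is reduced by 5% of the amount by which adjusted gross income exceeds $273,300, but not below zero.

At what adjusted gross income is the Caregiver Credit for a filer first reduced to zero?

$363,800

The credit falls by 5% of each dollar above $273,300, so it reaches zero when the excess is $4,525 / 5% = $90,500: income = $273,300 + $90,500 = $363,800.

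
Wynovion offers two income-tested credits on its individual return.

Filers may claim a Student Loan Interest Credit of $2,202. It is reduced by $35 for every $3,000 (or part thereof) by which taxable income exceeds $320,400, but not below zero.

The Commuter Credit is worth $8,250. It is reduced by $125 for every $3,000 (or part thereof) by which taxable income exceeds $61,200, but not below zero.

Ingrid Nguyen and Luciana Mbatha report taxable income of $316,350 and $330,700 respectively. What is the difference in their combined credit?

Ingrid ($316,350): Student Loan Interest Credit: $316,350 is at or below the $320,400 threshold, so the full $2,202 applies. Commuter Credit: income exceeds $61,200 by $255,150 → 86 increments × $125 = $10,750 ≥ base, so the credit is $0. total $2,202 + $0 = $2,202
Luciana ($330,700): Student Loan Interest Credit: income exceeds $320,400 by $10,300, which is 4 full-or-partial $3,000 increments; reduction = 4 × $35 = $140, leaving $2,062. Commuter Credit: income exceeds $61,200 by $269,500 → 90 increments × $125 = $11,250 ≥ base, so the credit is $0. total $2,062 + $0 = $2,062
Difference: |$2,202 − $2,062| = $140.

$140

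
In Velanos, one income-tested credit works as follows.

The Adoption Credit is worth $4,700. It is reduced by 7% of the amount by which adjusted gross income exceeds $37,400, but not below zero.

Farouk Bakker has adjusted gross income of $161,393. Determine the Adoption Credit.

$0

Adoption Credit: 7% of the $123,993 excess over $37,400 is $8,679.51 ≥ base, so the credit is $0.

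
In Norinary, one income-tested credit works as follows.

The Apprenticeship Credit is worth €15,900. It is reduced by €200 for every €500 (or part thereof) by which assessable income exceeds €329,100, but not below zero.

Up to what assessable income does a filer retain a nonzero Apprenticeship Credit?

After 79 increments the reduction is 79 × €200 = €15,800, leaving €100; one more increment wipes it out. Increment 79 ends at excess 79 × €500 = €39,500, so the highest qualifying income is €329,100 + €39,500 = €368,600.

€368,600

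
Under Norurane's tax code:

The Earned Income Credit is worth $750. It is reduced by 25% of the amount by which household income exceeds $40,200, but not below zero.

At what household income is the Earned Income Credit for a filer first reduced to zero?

$43,200

The credit falls by 25% of each dollar above $40,200, so it reaches zero when the excess is $750 / 25% = $3,000: income = $40,200 + $3,000 = $43,200.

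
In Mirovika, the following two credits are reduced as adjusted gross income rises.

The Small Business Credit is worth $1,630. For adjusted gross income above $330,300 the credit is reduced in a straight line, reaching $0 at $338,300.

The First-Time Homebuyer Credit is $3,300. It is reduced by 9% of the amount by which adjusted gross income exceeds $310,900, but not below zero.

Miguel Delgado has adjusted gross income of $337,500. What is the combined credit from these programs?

Small Business Credit: $337,500 is $7,200 into a $8,000 phase-out range, leaving 800/8,000 of the credit: $1,630 × 800/8,000 = $163.
First-Time Homebuyer Credit: 9% of the $26,600 excess over $310,900 is $2,394; credit = $3,300 − $2,394 = $906.
Total: $163 + $906 = $1,069.

$1,069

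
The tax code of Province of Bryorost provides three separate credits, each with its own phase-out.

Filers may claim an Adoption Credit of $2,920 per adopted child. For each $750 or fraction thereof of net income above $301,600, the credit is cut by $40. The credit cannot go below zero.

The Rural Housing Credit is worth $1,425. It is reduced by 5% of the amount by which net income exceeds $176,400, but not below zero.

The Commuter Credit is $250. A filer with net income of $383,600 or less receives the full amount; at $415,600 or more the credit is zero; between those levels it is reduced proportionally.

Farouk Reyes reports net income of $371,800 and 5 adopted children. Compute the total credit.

Adoption Credit: base = 5 × $2,920 = $14,600. income exceeds $301,600 by $70,200, which is 94 full-or-partial $750 increments; reduction = 94 × $40 = $3,760, leaving $10,840.
Rural Housing Credit: 5% of the $195,400 excess over $176,400 is $9,770 ≥ base, so the credit is $0.
Commuter Credit: $371,800 is at or below the $383,600 threshold, so the full $250 applies.
Total: $10,840 + $0 + $250 = $11,090.

$11,090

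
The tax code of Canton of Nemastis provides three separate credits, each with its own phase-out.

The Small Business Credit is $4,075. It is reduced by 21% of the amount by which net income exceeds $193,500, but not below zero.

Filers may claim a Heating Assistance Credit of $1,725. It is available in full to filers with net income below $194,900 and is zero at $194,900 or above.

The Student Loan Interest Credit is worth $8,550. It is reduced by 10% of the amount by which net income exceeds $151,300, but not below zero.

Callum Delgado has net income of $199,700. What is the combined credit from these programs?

Small Business Credit: 21% of the $6,200 excess over $193,500 is $1,302; credit = $4,075 − $1,302 = $2,773.
Heating Assistance Credit: $199,700 meets or exceeds the $194,900 cutoff, so the credit is $0.
Student Loan Interest Credit: 10% of the $48,400 excess over $151,300 is $4,840; credit = $8,550 − $4,840 = $3,710.
Total: $2,773 + $0 + $3,710 = $6,483.

$6,483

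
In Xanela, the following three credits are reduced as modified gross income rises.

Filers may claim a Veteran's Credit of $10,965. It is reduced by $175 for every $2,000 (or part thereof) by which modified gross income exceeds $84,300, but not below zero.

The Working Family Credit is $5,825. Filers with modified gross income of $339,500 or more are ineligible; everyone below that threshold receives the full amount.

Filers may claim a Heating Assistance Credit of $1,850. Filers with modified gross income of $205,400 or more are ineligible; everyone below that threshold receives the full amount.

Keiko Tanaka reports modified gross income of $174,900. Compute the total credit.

Veteran's Credit: income exceeds $84,300 by $90,600, which is 46 full-or-partial $2,000 increments; reduction = 46 × $175 = $8,050, leaving $2,915.
Working Family Credit: $174,900 is below the $339,500 cutoff, so the full $5,825 applies.
Heating Assistance Credit: $174,900 is below the $205,400 cutoff, so the full $1,850 applies.
Total: $2,915 + $5,825 + $1,850 = $10,590.

$10,590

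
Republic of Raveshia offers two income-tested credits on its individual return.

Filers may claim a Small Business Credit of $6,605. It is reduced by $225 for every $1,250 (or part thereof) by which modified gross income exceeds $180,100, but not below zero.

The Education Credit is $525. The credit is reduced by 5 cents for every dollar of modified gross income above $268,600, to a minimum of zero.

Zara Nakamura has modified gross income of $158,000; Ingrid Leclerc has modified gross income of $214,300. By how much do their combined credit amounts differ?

Zara ($158,000): Small Business Credit: $158,000 is at or below the $180,100 threshold, so the full $6,605 applies. Education Credit: $158,000 is at or below the $268,600 threshold, so the full $525 applies. total $6,605 + $525 = $7,130
Ingrid ($214,300): Small Business Credit: income exceeds $180,100 by $34,200, which is 28 full-or-partial $1,250 increments; reduction = 28 × $225 = $6,300, leaving $305. Education Credit: $214,300 is at or below the $268,600 threshold, so the full $525 applies. total $305 + $525 = $830
Difference: |$7,130 − $830| = $6,300.

$6,300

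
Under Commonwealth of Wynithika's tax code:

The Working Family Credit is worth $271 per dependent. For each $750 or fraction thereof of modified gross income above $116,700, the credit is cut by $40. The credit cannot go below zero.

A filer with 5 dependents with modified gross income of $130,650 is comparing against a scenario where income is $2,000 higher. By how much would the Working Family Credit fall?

$120

At $130,650 — base = 5 × $271 = $1,355. income exceeds $116,700 by $13,950, which is 19 full-or-partial $750 increments; reduction = 19 × $40 = $760, leaving $595.
At $132,650 — base = 5 × $271 = $1,355. income exceeds $116,700 by $15,950, which is 22 full-or-partial $750 increments; reduction = 22 × $40 = $880, leaving $475.
Lost: $595 − $475 = $120.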